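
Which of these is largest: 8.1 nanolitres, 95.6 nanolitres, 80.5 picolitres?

8.1 nanolitres = 0.0000000081 litres
95.6 nanolitres = 0.0000000956 litres
80.5 picolitres = 0.0000000000805 litres

95.6 nanolitres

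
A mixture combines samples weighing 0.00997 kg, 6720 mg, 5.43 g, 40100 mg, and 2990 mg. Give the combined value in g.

In g:
  0.00997 kg = 0.00997e3 g = 9.97
  6720 mg = 6720e-3 g = 6.72
  5.43 g → 5.43
  40100 mg = 40100e-3 g = 40.1
  2990 mg = 2990e-3 g = 2.99
Sum: 9.97 + 6.72 + 5.43 + 40.1 + 2.99 = 65.21

65.21 g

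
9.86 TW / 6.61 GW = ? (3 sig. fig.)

1490

(9.86e12) / (6.61e9) = 1.492e3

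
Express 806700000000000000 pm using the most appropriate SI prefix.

806.7 km

= 806.7 × 10³ m; 10³ is kilo.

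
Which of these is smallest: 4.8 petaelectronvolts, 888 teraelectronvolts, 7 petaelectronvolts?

4.8 petaelectronvolts = 4800000000000000 electronvolts
888 teraelectronvolts = 888000000000000 electronvolts
7 petaelectronvolts = 7000000000000000 electronvolts

888 teraelectronvolts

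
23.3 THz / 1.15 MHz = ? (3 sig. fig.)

(23.3 × 10¹²) / (1.15 × 10⁶) = 20.26 × 10⁶

20300000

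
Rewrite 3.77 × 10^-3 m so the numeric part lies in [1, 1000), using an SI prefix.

= 3.77 × 10^-3 m; 10^-3 is milli.

3.77 mm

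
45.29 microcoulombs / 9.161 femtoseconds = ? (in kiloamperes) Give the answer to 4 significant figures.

(45.29e-6) / (9.161e-15) = 4.94378e9 A

4944000 kiloamperes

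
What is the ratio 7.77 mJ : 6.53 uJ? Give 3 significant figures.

(7.77e-3) / (6.53e-6) = 1.19e3

1190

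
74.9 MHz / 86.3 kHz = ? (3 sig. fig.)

(74.9e6) / (86.3e3) = 0.8679e3

868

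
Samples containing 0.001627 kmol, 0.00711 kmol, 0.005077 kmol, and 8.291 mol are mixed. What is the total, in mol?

In mol:
  0.001627 kmol = 0.001627 × 10³ mol = 1.627
  0.00711 kmol = 0.00711 × 10³ mol = 7.11
  0.005077 kmol = 0.005077 × 10³ mol = 5.077
  8.291 mol → 8.291
Sum: 1.627 + 7.11 + 5.077 + 8.291 = 22.105

22.105 mol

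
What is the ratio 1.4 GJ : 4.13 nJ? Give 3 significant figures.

339000000000000000

(1.4 × 10^9) / (4.13 × 10^-9) = 0.339 × 10^18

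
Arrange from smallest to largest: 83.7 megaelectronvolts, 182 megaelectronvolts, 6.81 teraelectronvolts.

83.7 megaelectronvolts < 182 megaelectronvolts < 6.81 teraelectronvolts

83.7 megaelectronvolts = 83700000 electronvolts
182 megaelectronvolts = 182000000 electronvolts
6.81 teraelectronvolts = 6810000000000 electronvolts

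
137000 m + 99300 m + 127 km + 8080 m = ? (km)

371.38 km

In km:
  137000 m = 137000 × 10⁻³ km = 137
  99300 m = 99300 × 10⁻³ km = 99.3
  127 km → 127
  8080 m = 8080 × 10⁻³ km = 8.08
Sum: 137 + 99.3 + 127 + 8.08 = 371.38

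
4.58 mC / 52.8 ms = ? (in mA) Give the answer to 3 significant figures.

86.7 mA

(4.58e-3) / (52.8e-3) = 0.086742 A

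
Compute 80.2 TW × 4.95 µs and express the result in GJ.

0.39699 GJ

80.2e12 × 4.95e-6 = 396.99e6 J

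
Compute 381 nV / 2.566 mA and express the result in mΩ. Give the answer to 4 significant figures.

0.1485 mΩ

(381 × 10⁻⁹) / (2.566 × 10⁻³) = 148.48 × 10⁻⁶ Ω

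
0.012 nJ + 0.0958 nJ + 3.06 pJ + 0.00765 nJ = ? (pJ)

In pJ:
  0.012 nJ = 0.012e3 pJ = 12
  0.0958 nJ = 0.0958e3 pJ = 95.8
  3.06 pJ → 3.06
  0.00765 nJ = 0.00765e3 pJ = 7.65
Sum: 12 + 95.8 + 3.06 + 7.65 = 118.51

118.51 pJ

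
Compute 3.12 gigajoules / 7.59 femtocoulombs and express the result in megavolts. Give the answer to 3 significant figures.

411000000000000000 megavolts

(3.12e9) / (7.59e-15) = 0.41107e24 V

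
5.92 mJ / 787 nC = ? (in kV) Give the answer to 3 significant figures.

(5.92 × 10^-3) / (787 × 10^-9) = 0.0075222 × 10^6 V

7.52 kV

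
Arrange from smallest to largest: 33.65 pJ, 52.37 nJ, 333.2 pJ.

33.65 pJ < 333.2 pJ < 52.37 nJ

33.65 pJ = 0.00000000003365 J
52.37 nJ = 0.00000005237 J
333.2 pJ = 0.0000000003332 J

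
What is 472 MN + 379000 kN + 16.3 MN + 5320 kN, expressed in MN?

872.62 MN

In MN:
  472 MN → 472
  379000 kN = 379000 × 10⁻³ MN = 379
  16.3 MN → 16.3
  5320 kN = 5320 × 10⁻³ MN = 5.32
Sum: 472 + 379 + 16.3 + 5.32 = 872.62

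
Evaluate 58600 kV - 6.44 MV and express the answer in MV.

In MV:
  58600 kV = 58600 × 10^-3 MV = 58.6
  6.44 MV → 6.44
Difference: 58.6 - 6.44 = 52.16

52.16 MV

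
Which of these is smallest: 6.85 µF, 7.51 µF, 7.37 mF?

6.85 µF

6.85 µF = 0.00000685 F
7.51 µF = 0.00000751 F
7.37 mF = 0.00737 F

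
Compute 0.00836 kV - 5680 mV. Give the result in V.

2.68 V

In V:
  0.00836 kV = 0.00836 × 10³ V = 8.36
  5680 mV = 5680 × 10⁻³ V = 5.68
Difference: 8.36 - 5.68 = 2.68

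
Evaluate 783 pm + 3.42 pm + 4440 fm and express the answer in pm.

790.86 pm

In pm:
  783 pm → 783
  3.42 pm → 3.42
  4440 fm = 4440 × 10⁻³ pm = 4.44
Sum: 783 + 3.42 + 4.44 = 790.86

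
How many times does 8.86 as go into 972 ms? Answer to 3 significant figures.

110000000000000000

(972e-3) / (8.86e-18) = 109.7e15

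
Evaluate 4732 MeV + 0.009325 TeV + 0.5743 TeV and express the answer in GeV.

588.357 GeV

In GeV:
  4732 MeV = 4732 × 10⁻³ GeV = 4.732
  0.009325 TeV = 0.009325 × 10³ GeV = 9.325
  0.5743 TeV = 0.5743 × 10³ GeV = 574.3
Sum: 4.732 + 9.325 + 574.3 = 588.357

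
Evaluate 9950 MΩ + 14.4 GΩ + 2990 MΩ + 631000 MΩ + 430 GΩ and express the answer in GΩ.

1088.34 GΩ

In GΩ:
  9950 MΩ = 9950 × 10⁻³ GΩ = 9.95
  14.4 GΩ → 14.4
  2990 MΩ = 2990 × 10⁻³ GΩ = 2.99
  631000 MΩ = 631000 × 10⁻³ GΩ = 631
  430 GΩ → 430
Sum: 9.95 + 14.4 + 2.99 + 631 + 430 = 1088.34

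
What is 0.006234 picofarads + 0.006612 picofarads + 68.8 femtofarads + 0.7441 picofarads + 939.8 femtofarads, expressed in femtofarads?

In femtofarads:
  0.006234 picofarads = 0.006234e3 femtofarads = 6.234
  0.006612 picofarads = 0.006612e3 femtofarads = 6.612
  68.8 femtofarads → 68.8
  0.7441 picofarads = 0.7441e3 femtofarads = 744.1
  939.8 femtofarads → 939.8
Sum: 6.234 + 6.612 + 68.8 + 744.1 + 939.8 = 1765.546

1765.546 femtofarads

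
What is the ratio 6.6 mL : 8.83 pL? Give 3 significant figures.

747000000

(6.6e-3) / (8.83e-12) = 0.7475e9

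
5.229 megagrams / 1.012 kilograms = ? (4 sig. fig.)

5167

(5.229 × 10^6) / (1.012 × 10^3) = 5.167 × 10^3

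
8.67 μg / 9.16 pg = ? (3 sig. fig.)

(8.67 × 10^-6) / (9.16 × 10^-12) = 0.9465 × 10^6

947000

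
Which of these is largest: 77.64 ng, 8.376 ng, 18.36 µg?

18.36 µg

77.64 ng = 0.00000007764 g
8.376 ng = 0.000000008376 g
18.36 µg = 0.00001836 g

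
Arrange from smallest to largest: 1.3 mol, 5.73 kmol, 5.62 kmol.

1.3 mol < 5.62 kmol < 5.73 kmol

1.3 mol = 1.3 mol
5.73 kmol = 5730 mol
5.62 kmol = 5620 mol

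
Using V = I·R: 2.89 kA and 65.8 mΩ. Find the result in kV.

0.190162 kV

2.89 × 10^3 × 65.8 × 10^-3 = 190.162 V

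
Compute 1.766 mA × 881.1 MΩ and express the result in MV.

1.5560226 MV

1.766e-3 × 881.1e6 = 1556.0226e3 V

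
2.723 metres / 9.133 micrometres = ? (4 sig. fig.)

298100

(2.723) / (9.133 × 10^-6) = 0.29815 × 10^6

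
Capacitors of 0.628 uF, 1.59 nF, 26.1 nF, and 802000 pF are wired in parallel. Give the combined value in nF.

In nF:
  0.628 uF = 0.628 × 10^3 nF = 628
  1.59 nF → 1.59
  26.1 nF → 26.1
  802000 pF = 802000 × 10^-3 nF = 802
Sum: 628 + 1.59 + 26.1 + 802 = 1457.69

1457.69 nF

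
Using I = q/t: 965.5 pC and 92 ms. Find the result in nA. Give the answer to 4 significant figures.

(965.5 × 10^-12) / (92 × 10^-3) = 10.4946 × 10^-9 A

10.49 nA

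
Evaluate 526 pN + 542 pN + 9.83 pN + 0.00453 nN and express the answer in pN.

In pN:
  526 pN → 526
  542 pN → 542
  9.83 pN → 9.83
  0.00453 nN = 0.00453e3 pN = 4.53
Sum: 526 + 542 + 9.83 + 4.53 = 1082.36

1082.36 pN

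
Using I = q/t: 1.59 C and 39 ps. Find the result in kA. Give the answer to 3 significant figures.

40800000 kA

(1.59) / (39 × 10^-12) = 0.040769 × 10^12 A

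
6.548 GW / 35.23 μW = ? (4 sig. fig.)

185900000000000

(6.548 × 10^9) / (35.23 × 10^-6) = 0.18586 × 10^15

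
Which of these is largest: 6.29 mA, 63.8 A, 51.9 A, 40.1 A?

63.8 A

6.29 mA = 0.00629 A
63.8 A = 63.8 A
51.9 A = 51.9 A
40.1 A = 40.1 A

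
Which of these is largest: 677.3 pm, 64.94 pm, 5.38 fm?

677.3 pm

677.3 pm = 0.0000000006773 m
64.94 pm = 0.00000000006494 m
5.38 fm = 0.00000000000000538 m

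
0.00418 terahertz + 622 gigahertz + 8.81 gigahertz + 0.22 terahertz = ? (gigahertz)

854.99 gigahertz

In gigahertz:
  0.00418 terahertz = 0.00418e3 gigahertz = 4.18
  622 gigahertz → 622
  8.81 gigahertz → 8.81
  0.22 terahertz = 0.22e3 gigahertz = 220
Sum: 4.18 + 622 + 8.81 + 220 = 854.99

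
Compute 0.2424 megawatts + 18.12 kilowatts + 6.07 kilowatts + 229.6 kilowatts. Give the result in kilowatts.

496.19 kilowatts

In kilowatts:
  0.2424 megawatts = 0.2424 × 10³ kilowatts = 242.4
  18.12 kilowatts → 18.12
  6.07 kilowatts → 6.07
  229.6 kilowatts → 229.6
Sum: 242.4 + 18.12 + 6.07 + 229.6 = 496.19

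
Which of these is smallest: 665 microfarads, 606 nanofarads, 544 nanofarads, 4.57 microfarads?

665 microfarads = 0.000665 farads
606 nanofarads = 0.000000606 farads
544 nanofarads = 0.000000544 farads
4.57 microfarads = 0.00000457 farads

544 nanofarads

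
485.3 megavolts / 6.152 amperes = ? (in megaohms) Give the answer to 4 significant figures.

(485.3e6) / (6.152) = 78.8849e6 Ω

78.88 megaohms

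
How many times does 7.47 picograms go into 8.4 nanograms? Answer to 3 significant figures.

1120

(8.4 × 10⁻⁹) / (7.47 × 10⁻¹²) = 1.124 × 10³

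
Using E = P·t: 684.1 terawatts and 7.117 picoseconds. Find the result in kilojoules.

4.8687397 kilojoules

684.1 × 10^12 × 7.117 × 10^-12 = 4868.7397 J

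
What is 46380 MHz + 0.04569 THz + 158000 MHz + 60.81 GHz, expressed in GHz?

310.88 GHz

In GHz:
  46380 MHz = 46380 × 10^-3 GHz = 46.38
  0.04569 THz = 0.04569 × 10^3 GHz = 45.69
  158000 MHz = 158000 × 10^-3 GHz = 158
  60.81 GHz → 60.81
Sum: 46.38 + 45.69 + 158 + 60.81 = 310.88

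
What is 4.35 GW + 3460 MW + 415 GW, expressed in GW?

In GW:
  4.35 GW → 4.35
  3460 MW = 3460 × 10⁻³ GW = 3.46
  415 GW → 415
Sum: 4.35 + 3.46 + 415 = 422.81

422.81 GW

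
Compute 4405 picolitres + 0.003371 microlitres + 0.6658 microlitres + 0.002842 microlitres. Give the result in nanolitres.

676.418 nanolitres

In nanolitres:
  4405 picolitres = 4405 × 10⁻³ nanolitres = 4.405
  0.003371 microlitres = 0.003371 × 10³ nanolitres = 3.371
  0.6658 microlitres = 0.6658 × 10³ nanolitres = 665.8
  0.002842 microlitres = 0.002842 × 10³ nanolitres = 2.842
Sum: 4.405 + 3.371 + 665.8 + 2.842 = 676.418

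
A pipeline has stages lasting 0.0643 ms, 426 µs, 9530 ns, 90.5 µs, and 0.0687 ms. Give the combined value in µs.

659.03 µs

In µs:
  0.0643 ms = 0.0643e3 µs = 64.3
  426 µs → 426
  9530 ns = 9530e-3 µs = 9.53
  90.5 µs → 90.5
  0.0687 ms = 0.0687e3 µs = 68.7
Sum: 64.3 + 426 + 9.53 + 90.5 + 68.7 = 659.03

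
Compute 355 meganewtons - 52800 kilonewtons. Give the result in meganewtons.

302.2 meganewtons

In meganewtons:
  355 meganewtons → 355
  52800 kilonewtons = 52800 × 10⁻³ meganewtons = 52.8
Difference: 355 - 52.8 = 302.2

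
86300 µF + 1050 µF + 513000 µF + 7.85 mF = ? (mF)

608.2 mF

In mF:
  86300 µF = 86300 × 10^-3 mF = 86.3
  1050 µF = 1050 × 10^-3 mF = 1.05
  513000 µF = 513000 × 10^-3 mF = 513
  7.85 mF → 7.85
Sum: 86.3 + 1.05 + 513 + 7.85 = 608.2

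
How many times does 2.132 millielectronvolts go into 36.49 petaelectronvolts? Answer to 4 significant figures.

17120000000000000000

(36.49 × 10¹⁵) / (2.132 × 10⁻³) = 17.115 × 10¹⁸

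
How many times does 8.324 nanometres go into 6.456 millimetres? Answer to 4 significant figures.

775600

(6.456 × 10^-3) / (8.324 × 10^-9) = 0.77559 × 10^6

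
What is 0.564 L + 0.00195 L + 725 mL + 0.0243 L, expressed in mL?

In mL:
  0.564 L = 0.564 × 10³ mL = 564
  0.00195 L = 0.00195 × 10³ mL = 1.95
  725 mL → 725
  0.0243 L = 0.0243 × 10³ mL = 24.3
Sum: 564 + 1.95 + 725 + 24.3 = 1315.25

1315.25 mL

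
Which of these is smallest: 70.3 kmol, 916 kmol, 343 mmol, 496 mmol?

70.3 kmol = 70300 mol
916 kmol = 916000 mol
343 mmol = 0.343 mol
496 mmol = 0.496 mol

343 mmol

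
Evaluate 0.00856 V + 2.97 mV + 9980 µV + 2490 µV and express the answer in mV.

In mV:
  0.00856 V = 0.00856 × 10³ mV = 8.56
  2.97 mV → 2.97
  9980 µV = 9980 × 10⁻³ mV = 9.98
  2490 µV = 2490 × 10⁻³ mV = 2.49
Sum: 8.56 + 2.97 + 9.98 + 2.49 = 24

24 mV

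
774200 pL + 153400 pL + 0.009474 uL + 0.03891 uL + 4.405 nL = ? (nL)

In nL:
  774200 pL = 774200e-3 nL = 774.2
  153400 pL = 153400e-3 nL = 153.4
  0.009474 uL = 0.009474e3 nL = 9.474
  0.03891 uL = 0.03891e3 nL = 38.91
  4.405 nL → 4.405
Sum: 774.2 + 153.4 + 9.474 + 38.91 + 4.405 = 980.389

980.389 nL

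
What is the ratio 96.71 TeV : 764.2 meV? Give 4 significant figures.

126600000000000

(96.71e12) / (764.2e-3) = 0.12655e15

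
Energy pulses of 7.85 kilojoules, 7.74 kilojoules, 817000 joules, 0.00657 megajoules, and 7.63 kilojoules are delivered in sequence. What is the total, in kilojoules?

846.79 kilojoules

In kilojoules:
  7.85 kilojoules → 7.85
  7.74 kilojoules → 7.74
  817000 joules = 817000 × 10^-3 kilojoules = 817
  0.00657 megajoules = 0.00657 × 10^3 kilojoules = 6.57
  7.63 kilojoules → 7.63
Sum: 7.85 + 7.74 + 817 + 6.57 + 7.63 = 846.79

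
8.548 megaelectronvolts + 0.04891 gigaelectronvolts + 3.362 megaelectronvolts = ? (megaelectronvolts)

60.82 megaelectronvolts

In megaelectronvolts:
  8.548 megaelectronvolts → 8.548
  0.04891 gigaelectronvolts = 0.04891 × 10^3 megaelectronvolts = 48.91
  3.362 megaelectronvolts → 3.362
Sum: 8.548 + 48.91 + 3.362 = 60.82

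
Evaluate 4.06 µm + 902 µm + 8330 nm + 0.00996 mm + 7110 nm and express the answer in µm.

931.46 µm

In µm:
  4.06 µm → 4.06
  902 µm → 902
  8330 nm = 8330 × 10^-3 µm = 8.33
  0.00996 mm = 0.00996 × 10^3 µm = 9.96
  7110 nm = 7110 × 10^-3 µm = 7.11
Sum: 4.06 + 902 + 8.33 + 9.96 + 7.11 = 931.46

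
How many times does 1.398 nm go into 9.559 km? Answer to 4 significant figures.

(9.559 × 10³) / (1.398 × 10⁻⁹) = 6.8376 × 10¹²

6838000000000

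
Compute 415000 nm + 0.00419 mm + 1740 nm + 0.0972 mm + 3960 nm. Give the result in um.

522.09 um

In um:
  415000 nm = 415000e-3 um = 415
  0.00419 mm = 0.00419e3 um = 4.19
  1740 nm = 1740e-3 um = 1.74
  0.0972 mm = 0.0972e3 um = 97.2
  3960 nm = 3960e-3 um = 3.96
Sum: 415 + 4.19 + 1.74 + 97.2 + 3.96 = 522.09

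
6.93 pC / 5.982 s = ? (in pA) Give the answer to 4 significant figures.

(6.93 × 10⁻¹²) / (5.982) = 1.15848 × 10⁻¹² A

1.158 pA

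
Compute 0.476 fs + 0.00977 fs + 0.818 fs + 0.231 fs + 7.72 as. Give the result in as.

1542.49 as

In as:
  0.476 fs = 0.476 × 10^3 as = 476
  0.00977 fs = 0.00977 × 10^3 as = 9.77
  0.818 fs = 0.818 × 10^3 as = 818
  0.231 fs = 0.231 × 10^3 as = 231
  7.72 as → 7.72
Sum: 476 + 9.77 + 818 + 231 + 7.72 = 1542.49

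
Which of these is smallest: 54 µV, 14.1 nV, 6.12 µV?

54 µV = 0.000054 V
14.1 nV = 0.0000000141 V
6.12 µV = 0.00000612 V

14.1 nV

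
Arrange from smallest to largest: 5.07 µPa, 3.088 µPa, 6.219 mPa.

3.088 µPa < 5.07 µPa < 6.219 mPa

5.07 µPa = 0.00000507 Pa
3.088 µPa = 0.000003088 Pa
6.219 mPa = 0.006219 Pa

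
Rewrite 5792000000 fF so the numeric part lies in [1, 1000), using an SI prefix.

5.792 μF

= 5.792 × 10^-6 F; 10^-6 is micro.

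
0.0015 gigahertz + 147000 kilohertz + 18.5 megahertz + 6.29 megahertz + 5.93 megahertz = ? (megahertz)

In megahertz:
  0.0015 gigahertz = 0.0015 × 10³ megahertz = 1.5
  147000 kilohertz = 147000 × 10⁻³ megahertz = 147
  18.5 megahertz → 18.5
  6.29 megahertz → 6.29
  5.93 megahertz → 5.93
Sum: 1.5 + 147 + 18.5 + 6.29 + 5.93 = 179.22

179.22 megahertz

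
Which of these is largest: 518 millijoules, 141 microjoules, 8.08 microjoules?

518 millijoules

518 millijoules = 0.518 joules
141 microjoules = 0.000141 joules
8.08 microjoules = 0.00000808 joules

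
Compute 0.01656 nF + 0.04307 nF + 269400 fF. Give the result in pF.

In pF:
  0.01656 nF = 0.01656e3 pF = 16.56
  0.04307 nF = 0.04307e3 pF = 43.07
  269400 fF = 269400e-3 pF = 269.4
Sum: 16.56 + 43.07 + 269.4 = 329.03

329.03 pF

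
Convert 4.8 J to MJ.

(no prefix) = 10⁰, mega = 10⁶; factor is 10⁻⁶.
4.8 × 10⁻⁶ = 0.0000048

0.0000048 MJ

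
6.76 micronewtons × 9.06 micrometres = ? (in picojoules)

61.2456 picojoules

6.76e-6 × 9.06e-6 = 61.2456e-12 J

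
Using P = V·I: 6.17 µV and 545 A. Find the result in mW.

3.36265 mW

6.17 × 10^-6 × 545 = 3362.65 × 10^-6 W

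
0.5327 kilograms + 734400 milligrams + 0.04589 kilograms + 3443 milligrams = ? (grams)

In grams:
  0.5327 kilograms = 0.5327e3 grams = 532.7
  734400 milligrams = 734400e-3 grams = 734.4
  0.04589 kilograms = 0.04589e3 grams = 45.89
  3443 milligrams = 3443e-3 grams = 3.443
Sum: 532.7 + 734.4 + 45.89 + 3.443 = 1316.433

1316.433 grams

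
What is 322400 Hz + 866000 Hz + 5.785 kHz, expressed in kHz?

1194.185 kHz

In kHz:
  322400 Hz = 322400e-3 kHz = 322.4
  866000 Hz = 866000e-3 kHz = 866
  5.785 kHz → 5.785
Sum: 322.4 + 866 + 5.785 = 1194.185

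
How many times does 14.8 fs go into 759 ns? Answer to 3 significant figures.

(759 × 10⁻⁹) / (14.8 × 10⁻¹⁵) = 51.28 × 10⁶

51300000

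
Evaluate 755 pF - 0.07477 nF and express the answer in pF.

In pF:
  755 pF → 755
  0.07477 nF = 0.07477e3 pF = 74.77
Difference: 755 - 74.77 = 680.23

680.23 pF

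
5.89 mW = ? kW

0.00000589 kW

milli = 10^-3, kilo = 10^3; factor is 10^-6.
5.89 × 10^-6 = 0.00000589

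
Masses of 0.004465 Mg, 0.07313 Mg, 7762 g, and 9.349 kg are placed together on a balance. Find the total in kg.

In kg:
  0.004465 Mg = 0.004465 × 10³ kg = 4.465
  0.07313 Mg = 0.07313 × 10³ kg = 73.13
  7762 g = 7762 × 10⁻³ kg = 7.762
  9.349 kg → 9.349
Sum: 4.465 + 73.13 + 7.762 + 9.349 = 94.706

94.706 kg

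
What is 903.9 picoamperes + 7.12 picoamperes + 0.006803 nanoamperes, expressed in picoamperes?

917.823 picoamperes

In picoamperes:
  903.9 picoamperes → 903.9
  7.12 picoamperes → 7.12
  0.006803 nanoamperes = 0.006803e3 picoamperes = 6.803
Sum: 903.9 + 7.12 + 6.803 = 917.823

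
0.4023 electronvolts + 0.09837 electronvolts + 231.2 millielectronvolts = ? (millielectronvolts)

731.87 millielectronvolts

In millielectronvolts:
  0.4023 electronvolts = 0.4023 × 10³ millielectronvolts = 402.3
  0.09837 electronvolts = 0.09837 × 10³ millielectronvolts = 98.37
  231.2 millielectronvolts → 231.2
Sum: 402.3 + 98.37 + 231.2 = 731.87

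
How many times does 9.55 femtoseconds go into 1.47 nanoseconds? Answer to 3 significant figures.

154000

(1.47 × 10^-9) / (9.55 × 10^-15) = 0.1539 × 10^6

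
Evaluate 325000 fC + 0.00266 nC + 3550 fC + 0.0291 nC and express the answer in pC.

360.31 pC

In pC:
  325000 fC = 325000 × 10^-3 pC = 325
  0.00266 nC = 0.00266 × 10^3 pC = 2.66
  3550 fC = 3550 × 10^-3 pC = 3.55
  0.0291 nC = 0.0291 × 10^3 pC = 29.1
Sum: 325 + 2.66 + 3.55 + 29.1 = 360.31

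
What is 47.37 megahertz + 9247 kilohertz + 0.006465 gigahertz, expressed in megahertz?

In megahertz:
  47.37 megahertz → 47.37
  9247 kilohertz = 9247 × 10⁻³ megahertz = 9.247
  0.006465 gigahertz = 0.006465 × 10³ megahertz = 6.465
Sum: 47.37 + 9.247 + 6.465 = 63.082

63.082 megahertz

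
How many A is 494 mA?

milli = 10⁻³, (no prefix) = 10⁰; factor is 10⁻³.
494 × 10⁻³ = 0.494

0.494 A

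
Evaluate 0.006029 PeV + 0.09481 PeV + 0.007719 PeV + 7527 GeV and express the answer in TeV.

116.085 TeV

In TeV:
  0.006029 PeV = 0.006029 × 10^3 TeV = 6.029
  0.09481 PeV = 0.09481 × 10^3 TeV = 94.81
  0.007719 PeV = 0.007719 × 10^3 TeV = 7.719
  7527 GeV = 7527 × 10^-3 TeV = 7.527
Sum: 6.029 + 94.81 + 7.719 + 7.527 = 116.085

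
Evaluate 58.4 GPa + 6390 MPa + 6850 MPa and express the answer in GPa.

71.64 GPa

In GPa:
  58.4 GPa → 58.4
  6390 MPa = 6390 × 10⁻³ GPa = 6.39
  6850 MPa = 6850 × 10⁻³ GPa = 6.85
Sum: 58.4 + 6.39 + 6.85 = 71.64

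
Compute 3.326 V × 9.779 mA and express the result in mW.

3.326 × 9.779 × 10^-3 = 32.524954 × 10^-3 W

32.524954 mW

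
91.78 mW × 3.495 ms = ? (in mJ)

0.3207711 mJ

91.78 × 10⁻³ × 3.495 × 10⁻³ = 320.7711 × 10⁻⁶ J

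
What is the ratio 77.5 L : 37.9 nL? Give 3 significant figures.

(77.5) / (37.9 × 10^-9) = 2.045 × 10^9

2040000000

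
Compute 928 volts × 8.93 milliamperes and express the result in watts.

928 × 8.93e-3 = 8287.04e-3 W

8.28704 watts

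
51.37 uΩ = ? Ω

0.00005137 Ω

micro = 1e-6, (no prefix) = 1e0; factor is 1e-6.
51.37 × 1e-6 = 0.00005137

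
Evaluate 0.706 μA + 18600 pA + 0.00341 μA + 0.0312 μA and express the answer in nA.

759.21 nA

In nA:
  0.706 μA = 0.706e3 nA = 706
  18600 pA = 18600e-3 nA = 18.6
  0.00341 μA = 0.00341e3 nA = 3.41
  0.0312 μA = 0.0312e3 nA = 31.2
Sum: 706 + 18.6 + 3.41 + 31.2 = 759.21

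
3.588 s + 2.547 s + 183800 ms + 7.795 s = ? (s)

In s:
  3.588 s → 3.588
  2.547 s → 2.547
  183800 ms = 183800e-3 s = 183.8
  7.795 s → 7.795
Sum: 3.588 + 2.547 + 183.8 + 7.795 = 197.73

197.73 s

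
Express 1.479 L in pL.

1479000000000 pL

(no prefix) = 1e0, pico = 1e-12; factor is 1e12.
1.479 × 1e12 = 1479000000000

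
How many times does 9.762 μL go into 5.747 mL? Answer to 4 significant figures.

(5.747 × 10^-3) / (9.762 × 10^-6) = 0.58871 × 10^3

588.7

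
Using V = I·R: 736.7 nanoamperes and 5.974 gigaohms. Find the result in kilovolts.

4.4010458 kilovolts

736.7 × 10⁻⁹ × 5.974 × 10⁹ = 4401.0458 V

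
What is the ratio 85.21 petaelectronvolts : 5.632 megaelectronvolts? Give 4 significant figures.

15130000000

(85.21e15) / (5.632e6) = 15.13e9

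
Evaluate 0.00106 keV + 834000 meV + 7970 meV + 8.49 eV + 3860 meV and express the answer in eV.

In eV:
  0.00106 keV = 0.00106 × 10³ eV = 1.06
  834000 meV = 834000 × 10⁻³ eV = 834
  7970 meV = 7970 × 10⁻³ eV = 7.97
  8.49 eV → 8.49
  3860 meV = 3860 × 10⁻³ eV = 3.86
Sum: 1.06 + 834 + 7.97 + 8.49 + 3.86 = 855.38

855.38 eV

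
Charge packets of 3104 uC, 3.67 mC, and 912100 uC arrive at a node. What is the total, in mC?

918.874 mC

In mC:
  3104 uC = 3104 × 10⁻³ mC = 3.104
  3.67 mC → 3.67
  912100 uC = 912100 × 10⁻³ mC = 912.1
Sum: 3.104 + 3.67 + 912.1 = 918.874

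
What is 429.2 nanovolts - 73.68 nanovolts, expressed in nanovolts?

355.52 nanovolts

In nanovolts:
  429.2 nanovolts → 429.2
  73.68 nanovolts → 73.68
Difference: 429.2 - 73.68 = 355.52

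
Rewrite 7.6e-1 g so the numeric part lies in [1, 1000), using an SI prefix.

760 mg

= 760e-3 g; 1e-3 is milli.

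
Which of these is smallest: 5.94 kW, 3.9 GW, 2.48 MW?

5.94 kW = 5940 W
3.9 GW = 3900000000 W
2.48 MW = 2480000 W

5.94 kW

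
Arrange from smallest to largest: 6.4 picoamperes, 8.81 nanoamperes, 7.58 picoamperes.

6.4 picoamperes = 0.0000000000064 amperes
8.81 nanoamperes = 0.00000000881 amperes
7.58 picoamperes = 0.00000000000758 amperes

6.4 picoamperes < 7.58 picoamperes < 8.81 nanoamperes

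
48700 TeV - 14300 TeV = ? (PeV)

In PeV:
  48700 TeV = 48700e-3 PeV = 48.7
  14300 TeV = 14300e-3 PeV = 14.3
Difference: 48.7 - 14.3 = 34.4

34.4 PeV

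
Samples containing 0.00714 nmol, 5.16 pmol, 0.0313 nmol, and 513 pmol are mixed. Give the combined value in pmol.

In pmol:
  0.00714 nmol = 0.00714 × 10^3 pmol = 7.14
  5.16 pmol → 5.16
  0.0313 nmol = 0.0313 × 10^3 pmol = 31.3
  513 pmol → 513
Sum: 7.14 + 5.16 + 31.3 + 513 = 556.6

556.6 pmol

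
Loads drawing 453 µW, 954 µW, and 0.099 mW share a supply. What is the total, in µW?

1506 µW

In µW:
  453 µW → 453
  954 µW → 954
  0.099 mW = 0.099 × 10³ µW = 99
Sum: 453 + 954 + 99 = 1506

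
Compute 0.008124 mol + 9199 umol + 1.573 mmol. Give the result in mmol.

In mmol:
  0.008124 mol = 0.008124e3 mmol = 8.124
  9199 umol = 9199e-3 mmol = 9.199
  1.573 mmol → 1.573
Sum: 8.124 + 9.199 + 1.573 = 18.896

18.896 mmol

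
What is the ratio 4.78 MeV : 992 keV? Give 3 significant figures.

4.82

(4.78 × 10^6) / (992 × 10^3) = 0.004819 × 10^3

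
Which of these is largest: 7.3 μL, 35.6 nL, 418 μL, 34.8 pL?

418 μL

7.3 μL = 0.0000073 L
35.6 nL = 0.0000000356 L
418 μL = 0.000418 L
34.8 pL = 0.0000000000348 L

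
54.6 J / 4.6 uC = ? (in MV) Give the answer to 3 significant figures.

11.9 MV

(54.6) / (4.6 × 10⁻⁶) = 11.87 × 10⁶ V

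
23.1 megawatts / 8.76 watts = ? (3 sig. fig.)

(23.1e6) / (8.76) = 2.637e6

2640000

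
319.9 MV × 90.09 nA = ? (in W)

28.819791 W

319.9 × 10^6 × 90.09 × 10^-9 = 28819.791 × 10^-3 W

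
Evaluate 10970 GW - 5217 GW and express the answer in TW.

In TW:
  10970 GW = 10970 × 10⁻³ TW = 10.97
  5217 GW = 5217 × 10⁻³ TW = 5.217
Difference: 10.97 - 5.217 = 5.753

5.753 TW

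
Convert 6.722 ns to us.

nano = 10⁻⁹, micro = 10⁻⁶; factor is 10⁻³.
6.722 × 10⁻³ = 0.006722

0.006722 us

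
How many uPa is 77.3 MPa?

77300000000000 uPa

mega = 10⁶, micro = 10⁻⁶; factor is 10¹².
77.3 × 10¹² = 77300000000000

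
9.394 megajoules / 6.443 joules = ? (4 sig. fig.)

1458000

(9.394e6) / (6.443) = 1.458e6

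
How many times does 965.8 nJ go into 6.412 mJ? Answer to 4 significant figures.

(6.412 × 10⁻³) / (965.8 × 10⁻⁹) = 0.0066391 × 10⁶

6639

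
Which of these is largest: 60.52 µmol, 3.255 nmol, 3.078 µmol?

60.52 µmol = 0.00006052 mol
3.255 nmol = 0.000000003255 mol
3.078 µmol = 0.000003078 mol

60.52 µmol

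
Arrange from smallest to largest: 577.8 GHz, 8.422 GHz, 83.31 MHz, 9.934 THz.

83.31 MHz < 8.422 GHz < 577.8 GHz < 9.934 THz

577.8 GHz = 577800000000 Hz
8.422 GHz = 8422000000 Hz
83.31 MHz = 83310000 Hz
9.934 THz = 9934000000000 Hz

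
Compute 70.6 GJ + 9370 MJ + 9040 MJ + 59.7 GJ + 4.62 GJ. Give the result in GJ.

153.33 GJ

In GJ:
  70.6 GJ → 70.6
  9370 MJ = 9370 × 10⁻³ GJ = 9.37
  9040 MJ = 9040 × 10⁻³ GJ = 9.04
  59.7 GJ → 59.7
  4.62 GJ → 4.62
Sum: 70.6 + 9.37 + 9.04 + 59.7 + 4.62 = 153.33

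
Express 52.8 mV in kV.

0.0000528 kV

milli = 1e-3, kilo = 1e3; factor is 1e-6.
52.8 × 1e-6 = 0.0000528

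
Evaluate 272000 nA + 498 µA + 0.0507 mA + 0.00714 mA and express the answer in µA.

In µA:
  272000 nA = 272000 × 10^-3 µA = 272
  498 µA → 498
  0.0507 mA = 0.0507 × 10^3 µA = 50.7
  0.00714 mA = 0.00714 × 10^3 µA = 7.14
Sum: 272 + 498 + 50.7 + 7.14 = 827.84

827.84 µA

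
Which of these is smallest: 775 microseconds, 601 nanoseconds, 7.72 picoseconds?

775 microseconds = 0.000775 seconds
601 nanoseconds = 0.000000601 seconds
7.72 picoseconds = 0.00000000000772 seconds

7.72 picoseconds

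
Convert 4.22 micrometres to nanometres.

micro = 10⁻⁶, nano = 10⁻⁹; factor is 10³.
4.22 × 10³ = 4220

4220 nanometres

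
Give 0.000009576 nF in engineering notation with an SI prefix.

= 9.576 × 10⁻¹⁵ F; 10⁻¹⁵ is femto.

9.576 fF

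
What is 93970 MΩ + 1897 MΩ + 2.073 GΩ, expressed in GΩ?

97.94 GΩ

In GΩ:
  93970 MΩ = 93970 × 10⁻³ GΩ = 93.97
  1897 MΩ = 1897 × 10⁻³ GΩ = 1.897
  2.073 GΩ → 2.073
Sum: 93.97 + 1.897 + 2.073 = 97.94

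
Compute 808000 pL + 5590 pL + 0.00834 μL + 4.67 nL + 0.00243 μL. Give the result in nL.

In nL:
  808000 pL = 808000 × 10^-3 nL = 808
  5590 pL = 5590 × 10^-3 nL = 5.59
  0.00834 μL = 0.00834 × 10^3 nL = 8.34
  4.67 nL → 4.67
  0.00243 μL = 0.00243 × 10^3 nL = 2.43
Sum: 808 + 5.59 + 8.34 + 4.67 + 2.43 = 829.03

829.03 nL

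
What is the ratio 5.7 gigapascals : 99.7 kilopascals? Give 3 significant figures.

(5.7e9) / (99.7e3) = 0.05717e6

57200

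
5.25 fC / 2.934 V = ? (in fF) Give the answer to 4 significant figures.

1.789 fF

(5.25 × 10⁻¹⁵) / (2.934) = 1.78937 × 10⁻¹⁵ F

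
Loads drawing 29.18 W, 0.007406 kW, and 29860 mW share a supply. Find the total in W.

66.446 W

In W:
  29.18 W → 29.18
  0.007406 kW = 0.007406e3 W = 7.406
  29860 mW = 29860e-3 W = 29.86
Sum: 29.18 + 7.406 + 29.86 = 66.446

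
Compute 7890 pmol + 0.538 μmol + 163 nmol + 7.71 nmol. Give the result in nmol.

In nmol:
  7890 pmol = 7890 × 10^-3 nmol = 7.89
  0.538 μmol = 0.538 × 10^3 nmol = 538
  163 nmol → 163
  7.71 nmol → 7.71
Sum: 7.89 + 538 + 163 + 7.71 = 716.6

716.6 nmol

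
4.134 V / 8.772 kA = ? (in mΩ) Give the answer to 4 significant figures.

(4.134) / (8.772 × 10³) = 0.471272 × 10⁻³ Ω

0.4713 mΩ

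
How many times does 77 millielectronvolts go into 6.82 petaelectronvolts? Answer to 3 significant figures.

(6.82 × 10^15) / (77 × 10^-3) = 0.08857 × 10^18

88600000000000000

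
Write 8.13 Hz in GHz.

0.00000000813 GHz

(no prefix) = 1e0, giga = 1e9; factor is 1e-9.
8.13 × 1e-9 = 0.00000000813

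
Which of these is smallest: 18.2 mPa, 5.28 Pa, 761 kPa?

18.2 mPa = 0.0182 Pa
5.28 Pa = 5.28 Pa
761 kPa = 761000 Pa

18.2 mPa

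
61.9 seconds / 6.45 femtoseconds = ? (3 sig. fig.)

(61.9) / (6.45 × 10⁻¹⁵) = 9.597 × 10¹⁵

9600000000000000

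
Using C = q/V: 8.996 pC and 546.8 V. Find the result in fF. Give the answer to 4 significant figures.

16.45 fF

(8.996 × 10^-12) / (546.8) = 0.0164521 × 10^-12 F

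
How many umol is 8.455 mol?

8455000 umol

(no prefix) = 10⁰, micro = 10⁻⁶; factor is 10⁶.
8.455 × 10⁶ = 8455000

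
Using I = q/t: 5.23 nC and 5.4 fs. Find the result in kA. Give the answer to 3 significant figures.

(5.23 × 10⁻⁹) / (5.4 × 10⁻¹⁵) = 0.96852 × 10⁶ A

969 kA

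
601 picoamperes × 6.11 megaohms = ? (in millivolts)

3.67211 millivolts

601 × 10^-12 × 6.11 × 10^6 = 3672.11 × 10^-6 V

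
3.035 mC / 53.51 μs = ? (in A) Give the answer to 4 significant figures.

(3.035 × 10^-3) / (53.51 × 10^-6) = 0.0567184 × 10^3 A

56.72 A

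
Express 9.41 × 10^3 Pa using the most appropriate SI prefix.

9.41 kPa

= 9.41 × 10^3 Pa; 10^3 is kilo.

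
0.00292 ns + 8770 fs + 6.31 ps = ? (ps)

In ps:
  0.00292 ns = 0.00292e3 ps = 2.92
  8770 fs = 8770e-3 ps = 8.77
  6.31 ps → 6.31
Sum: 2.92 + 8.77 + 6.31 = 18

18 ps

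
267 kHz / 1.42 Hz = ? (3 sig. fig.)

(267e3) / (1.42) = 188e3

188000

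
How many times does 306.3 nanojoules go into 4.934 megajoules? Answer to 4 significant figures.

16110000000000

(4.934 × 10^6) / (306.3 × 10^-9) = 0.016108 × 10^15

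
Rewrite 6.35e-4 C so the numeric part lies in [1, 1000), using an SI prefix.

635 uC

= 635e-6 C; 1e-6 is micro.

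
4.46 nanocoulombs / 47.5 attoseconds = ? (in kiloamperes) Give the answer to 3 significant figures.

93900 kiloamperes

(4.46 × 10^-9) / (47.5 × 10^-18) = 0.093895 × 10^9 A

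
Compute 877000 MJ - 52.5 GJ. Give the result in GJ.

In GJ:
  877000 MJ = 877000 × 10⁻³ GJ = 877
  52.5 GJ → 52.5
Difference: 877 - 52.5 = 824.5

824.5 GJ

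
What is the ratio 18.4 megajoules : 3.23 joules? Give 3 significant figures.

5700000

(18.4e6) / (3.23) = 5.697e6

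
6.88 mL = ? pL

6880000000 pL

milli = 1e-3, pico = 1e-12; factor is 1e9.
6.88 × 1e9 = 6880000000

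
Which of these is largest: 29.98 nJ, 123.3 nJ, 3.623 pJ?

123.3 nJ

29.98 nJ = 0.00000002998 J
123.3 nJ = 0.0000001233 J
3.623 pJ = 0.000000000003623 J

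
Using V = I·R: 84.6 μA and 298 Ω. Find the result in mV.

25.2108 mV

84.6e-6 × 298 = 25210.8e-6 V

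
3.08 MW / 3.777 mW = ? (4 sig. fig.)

(3.08e6) / (3.777e-3) = 0.81546e9

815500000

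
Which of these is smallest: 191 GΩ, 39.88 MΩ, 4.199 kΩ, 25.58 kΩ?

4.199 kΩ

191 GΩ = 191000000000 Ω
39.88 MΩ = 39880000 Ω
4.199 kΩ = 4199 Ω
25.58 kΩ = 25580 Ω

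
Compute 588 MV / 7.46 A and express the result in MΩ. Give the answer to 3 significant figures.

78.8 MΩ

(588 × 10^6) / (7.46) = 78.82 × 10^6 Ω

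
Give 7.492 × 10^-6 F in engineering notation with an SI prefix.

7.492 µF

= 7.492 × 10^-6 F; 10^-6 is micro.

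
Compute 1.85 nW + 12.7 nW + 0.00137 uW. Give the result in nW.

In nW:
  1.85 nW → 1.85
  12.7 nW → 12.7
  0.00137 uW = 0.00137 × 10³ nW = 1.37
Sum: 1.85 + 12.7 + 1.37 = 15.92

15.92 nW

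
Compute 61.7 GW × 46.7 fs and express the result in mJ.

2.88139 mJ

61.7e9 × 46.7e-15 = 2881.39e-6 J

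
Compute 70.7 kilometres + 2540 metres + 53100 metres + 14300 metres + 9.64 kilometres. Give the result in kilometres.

150.28 kilometres

In kilometres:
  70.7 kilometres → 70.7
  2540 metres = 2540 × 10^-3 kilometres = 2.54
  53100 metres = 53100 × 10^-3 kilometres = 53.1
  14300 metres = 14300 × 10^-3 kilometres = 14.3
  9.64 kilometres → 9.64
Sum: 70.7 + 2.54 + 53.1 + 14.3 + 9.64 = 150.28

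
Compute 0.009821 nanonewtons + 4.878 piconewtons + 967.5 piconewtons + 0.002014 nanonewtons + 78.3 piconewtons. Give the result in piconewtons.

In piconewtons:
  0.009821 nanonewtons = 0.009821e3 piconewtons = 9.821
  4.878 piconewtons → 4.878
  967.5 piconewtons → 967.5
  0.002014 nanonewtons = 0.002014e3 piconewtons = 2.014
  78.3 piconewtons → 78.3
Sum: 9.821 + 4.878 + 967.5 + 2.014 + 78.3 = 1062.513

1062.513 piconewtons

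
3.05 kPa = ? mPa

3050000 mPa

kilo = 1e3, milli = 1e-3; factor is 1e6.
3.05 × 1e6 = 3050000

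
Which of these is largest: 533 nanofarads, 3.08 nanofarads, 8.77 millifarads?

8.77 millifarads

533 nanofarads = 0.000000533 farads
3.08 nanofarads = 0.00000000308 farads
8.77 millifarads = 0.00877 farads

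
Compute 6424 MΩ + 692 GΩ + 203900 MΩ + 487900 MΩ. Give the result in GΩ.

In GΩ:
  6424 MΩ = 6424e-3 GΩ = 6.424
  692 GΩ → 692
  203900 MΩ = 203900e-3 GΩ = 203.9
  487900 MΩ = 487900e-3 GΩ = 487.9
Sum: 6.424 + 692 + 203.9 + 487.9 = 1390.224

1390.224 GΩ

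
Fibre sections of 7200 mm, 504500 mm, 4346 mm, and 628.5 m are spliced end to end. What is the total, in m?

In m:
  7200 mm = 7200 × 10^-3 m = 7.2
  504500 mm = 504500 × 10^-3 m = 504.5
  4346 mm = 4346 × 10^-3 m = 4.346
  628.5 m → 628.5
Sum: 7.2 + 504.5 + 4.346 + 628.5 = 1144.546

1144.546 m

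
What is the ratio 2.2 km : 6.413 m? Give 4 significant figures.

(2.2 × 10^3) / (6.413) = 0.34305 × 10^3

343.1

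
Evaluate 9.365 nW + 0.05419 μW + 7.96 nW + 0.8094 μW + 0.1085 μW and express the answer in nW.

989.415 nW

In nW:
  9.365 nW → 9.365
  0.05419 μW = 0.05419 × 10^3 nW = 54.19
  7.96 nW → 7.96
  0.8094 μW = 0.8094 × 10^3 nW = 809.4
  0.1085 μW = 0.1085 × 10^3 nW = 108.5
Sum: 9.365 + 54.19 + 7.96 + 809.4 + 108.5 = 989.415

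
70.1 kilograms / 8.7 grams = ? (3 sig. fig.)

8060

(70.1e3) / (8.7) = 8.057e3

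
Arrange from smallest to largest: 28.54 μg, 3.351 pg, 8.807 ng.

28.54 μg = 0.00002854 g
3.351 pg = 0.000000000003351 g
8.807 ng = 0.000000008807 g

3.351 pg < 8.807 ng < 28.54 μg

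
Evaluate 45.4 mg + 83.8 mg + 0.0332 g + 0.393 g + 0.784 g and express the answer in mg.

In mg:
  45.4 mg → 45.4
  83.8 mg → 83.8
  0.0332 g = 0.0332 × 10^3 mg = 33.2
  0.393 g = 0.393 × 10^3 mg = 393
  0.784 g = 0.784 × 10^3 mg = 784
Sum: 45.4 + 83.8 + 33.2 + 393 + 784 = 1339.4

1339.4 mg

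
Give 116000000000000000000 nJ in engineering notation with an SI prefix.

= 116e9 J; 1e9 is giga.

116 GJ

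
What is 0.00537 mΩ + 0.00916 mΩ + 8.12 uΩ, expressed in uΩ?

In uΩ:
  0.00537 mΩ = 0.00537e3 uΩ = 5.37
  0.00916 mΩ = 0.00916e3 uΩ = 9.16
  8.12 uΩ → 8.12
Sum: 5.37 + 9.16 + 8.12 = 22.65

22.65 uΩ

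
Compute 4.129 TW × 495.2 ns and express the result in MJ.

2.0446808 MJ

4.129e12 × 495.2e-9 = 2044.6808e3 J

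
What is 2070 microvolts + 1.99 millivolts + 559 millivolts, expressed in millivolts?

563.06 millivolts

In millivolts:
  2070 microvolts = 2070 × 10⁻³ millivolts = 2.07
  1.99 millivolts → 1.99
  559 millivolts → 559
Sum: 2.07 + 1.99 + 559 = 563.06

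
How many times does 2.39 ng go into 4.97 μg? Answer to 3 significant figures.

(4.97 × 10⁻⁶) / (2.39 × 10⁻⁹) = 2.079 × 10³

2080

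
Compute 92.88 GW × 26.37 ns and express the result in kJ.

2.4492456 kJ

92.88 × 10⁹ × 26.37 × 10⁻⁹ = 2449.2456 J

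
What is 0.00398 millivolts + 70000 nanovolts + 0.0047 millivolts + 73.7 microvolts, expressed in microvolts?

In microvolts:
  0.00398 millivolts = 0.00398 × 10³ microvolts = 3.98
  70000 nanovolts = 70000 × 10⁻³ microvolts = 70
  0.0047 millivolts = 0.0047 × 10³ microvolts = 4.7
  73.7 microvolts → 73.7
Sum: 3.98 + 70 + 4.7 + 73.7 = 152.38

152.38 microvolts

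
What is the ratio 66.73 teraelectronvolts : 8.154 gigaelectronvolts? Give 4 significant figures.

(66.73 × 10^12) / (8.154 × 10^9) = 8.1837 × 10^3

8184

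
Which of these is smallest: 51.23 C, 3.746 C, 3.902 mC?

3.902 mC

51.23 C = 51.23 C
3.746 C = 3.746 C
3.902 mC = 0.003902 C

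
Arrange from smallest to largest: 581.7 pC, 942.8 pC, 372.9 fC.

581.7 pC = 0.0000000005817 C
942.8 pC = 0.0000000009428 C
372.9 fC = 0.0000000000003729 C

372.9 fC < 581.7 pC < 942.8 pC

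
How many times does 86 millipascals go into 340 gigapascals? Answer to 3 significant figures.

(340 × 10^9) / (86 × 10^-3) = 3.953 × 10^12

3950000000000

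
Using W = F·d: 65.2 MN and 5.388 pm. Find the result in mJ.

65.2e6 × 5.388e-12 = 351.2976e-6 J

0.3512976 mJ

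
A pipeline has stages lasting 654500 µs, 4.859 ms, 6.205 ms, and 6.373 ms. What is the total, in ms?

In ms:
  654500 µs = 654500 × 10^-3 ms = 654.5
  4.859 ms → 4.859
  6.205 ms → 6.205
  6.373 ms → 6.373
Sum: 654.5 + 4.859 + 6.205 + 6.373 = 671.937

671.937 ms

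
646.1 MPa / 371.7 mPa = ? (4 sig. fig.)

(646.1e6) / (371.7e-3) = 1.7382e9

1738000000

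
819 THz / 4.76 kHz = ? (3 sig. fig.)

172000000000

(819e12) / (4.76e3) = 172.1e9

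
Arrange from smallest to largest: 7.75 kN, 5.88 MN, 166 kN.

7.75 kN = 7750 N
5.88 MN = 5880000 N
166 kN = 166000 N

7.75 kN < 166 kN < 5.88 MN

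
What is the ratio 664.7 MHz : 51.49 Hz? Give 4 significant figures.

(664.7 × 10⁶) / (51.49) = 12.909 × 10⁶

12910000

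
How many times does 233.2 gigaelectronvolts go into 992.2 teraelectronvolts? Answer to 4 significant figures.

4255

(992.2e12) / (233.2e9) = 4.2547e3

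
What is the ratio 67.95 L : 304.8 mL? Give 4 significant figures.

(67.95) / (304.8 × 10^-3) = 0.22293 × 10^3

222.9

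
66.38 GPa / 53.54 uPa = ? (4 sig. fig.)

(66.38e9) / (53.54e-6) = 1.2398e15

1240000000000000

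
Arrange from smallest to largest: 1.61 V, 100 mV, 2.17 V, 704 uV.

1.61 V = 1.61 V
100 mV = 0.1 V
2.17 V = 2.17 V
704 uV = 0.000704 V

704 uV < 100 mV < 1.61 V < 2.17 V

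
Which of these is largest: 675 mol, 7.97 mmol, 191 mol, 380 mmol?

675 mol = 675 mol
7.97 mmol = 0.00797 mol
191 mol = 191 mol
380 mmol = 0.38 mol

675 mol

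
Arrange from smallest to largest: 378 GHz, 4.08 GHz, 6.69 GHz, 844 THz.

4.08 GHz < 6.69 GHz < 378 GHz < 844 THz

378 GHz = 378000000000 Hz
4.08 GHz = 4080000000 Hz
6.69 GHz = 6690000000 Hz
844 THz = 844000000000000 Hz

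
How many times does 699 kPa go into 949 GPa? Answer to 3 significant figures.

(949 × 10⁹) / (699 × 10³) = 1.358 × 10⁶

1360000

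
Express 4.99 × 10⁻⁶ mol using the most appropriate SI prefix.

4.99 µmol

= 4.99 × 10⁻⁶ mol; 10⁻⁶ is micro.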